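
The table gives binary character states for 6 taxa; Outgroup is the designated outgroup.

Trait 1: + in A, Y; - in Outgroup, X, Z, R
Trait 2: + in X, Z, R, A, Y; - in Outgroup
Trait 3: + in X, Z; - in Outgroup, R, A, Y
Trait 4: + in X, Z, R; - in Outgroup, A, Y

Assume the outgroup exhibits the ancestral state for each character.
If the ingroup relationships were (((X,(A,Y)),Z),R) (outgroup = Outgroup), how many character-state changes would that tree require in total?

6

Map each character onto (((X,(A,Y)),Z),R) (rooted by Outgroup) and count the minimum state changes it requires (Fitch parsimony):
Trait 1: 1; Trait 2: 1; Trait 3: 2; Trait 4: 2.
Total tree length = 6.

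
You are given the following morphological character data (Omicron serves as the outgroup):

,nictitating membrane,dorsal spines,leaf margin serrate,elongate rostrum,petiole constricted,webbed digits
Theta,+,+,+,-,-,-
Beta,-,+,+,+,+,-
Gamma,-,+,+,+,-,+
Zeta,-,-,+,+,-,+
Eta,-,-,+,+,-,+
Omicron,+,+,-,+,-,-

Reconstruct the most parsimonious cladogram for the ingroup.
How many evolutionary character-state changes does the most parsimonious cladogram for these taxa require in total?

6

Character polarity is set by the outgroup: the derived state is whichever differs from the outgroup's state, so for nictitating membrane, dorsal spines, elongate rostrum the derived state is '-', and for the remaining characters it is '+'.
nictitating membrane (derived state '-') is shared by Beta, Eta, Gamma, and Zeta — a synapomorphy uniting that clade.
dorsal spines: derived state '-' in Eta and Zeta only — synapomorphy for {Eta, Zeta}.
All ingroup taxa share the derived state '+' for leaf margin serrate; it defines the ingroup but does not resolve relationships within it.
elongate rostrum (derived state '-') is unique to Theta (autapomorphy; uninformative for grouping).
petiole constricted (derived state '+') is unique to Beta (autapomorphy; uninformative for grouping).
webbed digits (derived state '+') is shared by Eta, Gamma, and Zeta — a synapomorphy uniting that clade.
Most parsimonious ingroup topology: (Theta,(((Zeta,Eta),Gamma),Beta)).
Changes per character on this tree: nictitating membrane: 1; dorsal spines: 1; leaf margin serrate: 1; elongate rostrum: 1; petiole constricted: 1; webbed digits: 1.
Total = 6.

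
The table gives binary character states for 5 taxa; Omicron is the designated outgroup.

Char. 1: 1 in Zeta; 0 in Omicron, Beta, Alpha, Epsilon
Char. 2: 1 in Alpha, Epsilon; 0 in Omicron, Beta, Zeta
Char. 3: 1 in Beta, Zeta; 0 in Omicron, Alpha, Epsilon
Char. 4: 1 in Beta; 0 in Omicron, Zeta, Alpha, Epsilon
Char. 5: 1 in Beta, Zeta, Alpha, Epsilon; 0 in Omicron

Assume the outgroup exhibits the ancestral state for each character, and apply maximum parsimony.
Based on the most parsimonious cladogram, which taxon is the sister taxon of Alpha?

Epsilon

The outgroup has state '0' for every character, so '1' is the derived state throughout.
Char. 1: derived state '1' in Zeta only — an autapomorphy, so it tells us nothing about relationships among taxa.
Char. 2 (derived state '1') is shared by Alpha and Epsilon — a synapomorphy uniting that clade.
Only Beta and Zeta show the derived state '1' for Char. 3, supporting them as a clade.
Char. 4: derived state '1' in Beta only — an autapomorphy, so it tells us nothing about relationships among taxa.
Char. 5 (derived state '1') is shared by all ingroup taxa — unites the whole ingroup.
Most parsimonious ingroup topology: ((Beta,Zeta),(Alpha,Epsilon)).
Alpha and Epsilon form a cherry on this tree, so they are sister taxa.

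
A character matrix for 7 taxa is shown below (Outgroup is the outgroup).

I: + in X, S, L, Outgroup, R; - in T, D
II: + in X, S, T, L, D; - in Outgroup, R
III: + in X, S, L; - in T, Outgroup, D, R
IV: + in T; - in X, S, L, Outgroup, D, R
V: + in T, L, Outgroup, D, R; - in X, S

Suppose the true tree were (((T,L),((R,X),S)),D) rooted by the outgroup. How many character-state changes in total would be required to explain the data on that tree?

10

Map each character onto (((T,L),((R,X),S)),D) (rooted by Outgroup) and count the minimum state changes it requires (Fitch parsimony):
I: 2; II: 2; III: 3; IV: 1; V: 2.
Total tree length = 10.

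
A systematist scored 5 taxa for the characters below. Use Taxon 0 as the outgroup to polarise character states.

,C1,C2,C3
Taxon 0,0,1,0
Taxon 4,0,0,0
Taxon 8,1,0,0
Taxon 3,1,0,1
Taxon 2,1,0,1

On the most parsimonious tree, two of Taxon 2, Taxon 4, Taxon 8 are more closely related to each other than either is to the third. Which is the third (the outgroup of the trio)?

Character polarity is set by the outgroup: the derived state is whichever differs from the outgroup's state, so for C2 the derived state is '0', and for the remaining characters it is '1'.
Only Taxon 2, Taxon 3, and Taxon 8 show the derived state '1' for C1, supporting them as a clade.
All ingroup taxa share the derived state '0' for C2; it defines the ingroup but does not resolve relationships within it.
Only Taxon 2 and Taxon 3 show the derived state '1' for C3, supporting them as a clade.
Most parsimonious ingroup topology: (Taxon 4,(Taxon 8,(Taxon 3,Taxon 2))).
Taxon 2 and Taxon 8 share a more recent common ancestor with each other than either does with Taxon 4, so Taxon 4 is the least closely related of the three.

Taxon 4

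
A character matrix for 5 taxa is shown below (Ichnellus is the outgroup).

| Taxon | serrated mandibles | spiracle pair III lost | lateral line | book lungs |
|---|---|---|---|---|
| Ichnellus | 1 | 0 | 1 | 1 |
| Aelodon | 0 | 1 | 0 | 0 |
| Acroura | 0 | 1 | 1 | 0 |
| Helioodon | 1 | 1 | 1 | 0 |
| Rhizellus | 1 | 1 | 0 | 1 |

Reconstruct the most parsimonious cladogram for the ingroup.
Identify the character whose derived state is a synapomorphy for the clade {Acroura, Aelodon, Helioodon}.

Character polarity is set by the outgroup: the derived state is whichever differs from the outgroup's state, so for serrated mandibles, lateral line, book lungs the derived state is '0', and for the remaining characters it is '1'.
Only Acroura and Aelodon show the derived state '0' for serrated mandibles, supporting them as a clade.
spiracle pair III lost (derived state '1') is shared by all ingroup taxa — unites the whole ingroup.
lateral line groups Aelodon and Rhizellus, which is incompatible with the clades supported by the remaining characters; treating it as convergent (homoplasy) costs fewer steps than any alternative tree.
book lungs (derived state '0') is shared by Acroura, Aelodon, and Helioodon — a synapomorphy uniting that clade.
Most parsimonious ingroup topology: (((Aelodon,Acroura),Helioodon),Rhizellus).
The clade {Acroura, Aelodon, Helioodon} is supported by book lungs: its derived state '0' occurs in exactly those taxa and in no other taxon (including the outgroup).

book lungs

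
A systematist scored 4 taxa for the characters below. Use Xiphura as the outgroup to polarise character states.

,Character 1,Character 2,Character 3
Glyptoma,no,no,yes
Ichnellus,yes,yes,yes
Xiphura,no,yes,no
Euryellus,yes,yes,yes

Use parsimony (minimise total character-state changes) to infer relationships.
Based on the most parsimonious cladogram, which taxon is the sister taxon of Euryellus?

Character polarity is set by the outgroup: the derived state is whichever differs from the outgroup's state, so for Character 2 the derived state is 'no', and for the remaining characters it is 'yes'.
Character 1 (derived state 'yes') is shared by Euryellus and Ichnellus — a synapomorphy uniting that clade.
Character 2: derived state 'no' in Glyptoma only — an autapomorphy, so it tells us nothing about relationships among taxa.
Character 3 (derived state 'yes') is shared by all ingroup taxa — unites the whole ingroup.
Most parsimonious ingroup topology: (Glyptoma,(Ichnellus,Euryellus)).
Euryellus and Ichnellus form a cherry on this tree, so they are sister taxa.

Ichnellus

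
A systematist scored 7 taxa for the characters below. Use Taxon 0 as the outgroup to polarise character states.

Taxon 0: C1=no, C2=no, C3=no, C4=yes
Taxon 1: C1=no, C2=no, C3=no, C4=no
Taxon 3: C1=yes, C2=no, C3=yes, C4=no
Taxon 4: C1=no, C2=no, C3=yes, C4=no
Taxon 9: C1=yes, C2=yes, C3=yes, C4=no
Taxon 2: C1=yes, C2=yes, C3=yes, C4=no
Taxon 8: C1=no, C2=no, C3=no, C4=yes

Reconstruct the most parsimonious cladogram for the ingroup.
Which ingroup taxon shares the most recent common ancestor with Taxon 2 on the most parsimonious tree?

Character polarity is set by the outgroup: the derived state is whichever differs from the outgroup's state, so for C4 the derived state is 'no', and for the remaining characters it is 'yes'.
Only Taxon 2, Taxon 3, and Taxon 9 show the derived state 'yes' for C1, supporting them as a clade.
Only Taxon 2 and Taxon 9 show the derived state 'yes' for C2, supporting them as a clade.
C3: derived state 'yes' in Taxon 2, Taxon 3, Taxon 4, and Taxon 9 only — synapomorphy for {Taxon 2, Taxon 3, Taxon 4, Taxon 9}.
C4 (derived state 'no') is shared by Taxon 1, Taxon 2, Taxon 3, Taxon 4, and Taxon 9 — a synapomorphy uniting that clade.
Most parsimonious ingroup topology: (((((Taxon 2,Taxon 9),Taxon 3),Taxon 4),Taxon 1),Taxon 8).
Taxon 2 and Taxon 9 form a cherry on this tree, so they are sister taxa.

Taxon 9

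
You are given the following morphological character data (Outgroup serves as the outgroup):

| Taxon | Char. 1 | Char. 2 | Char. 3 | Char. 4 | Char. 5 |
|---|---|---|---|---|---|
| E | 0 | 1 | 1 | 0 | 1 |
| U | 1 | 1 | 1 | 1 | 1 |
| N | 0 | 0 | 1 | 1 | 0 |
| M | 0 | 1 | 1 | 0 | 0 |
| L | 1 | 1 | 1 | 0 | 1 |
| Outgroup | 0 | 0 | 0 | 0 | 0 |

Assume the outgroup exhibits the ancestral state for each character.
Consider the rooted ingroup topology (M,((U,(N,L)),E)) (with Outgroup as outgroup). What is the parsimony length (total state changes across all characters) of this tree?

Map each character onto (M,((U,(N,L)),E)) (rooted by Outgroup) and count the minimum state changes it requires (Fitch parsimony):
Char. 1: 2; Char. 2: 2; Char. 3: 1; Char. 4: 2; Char. 5: 2.
Total tree length = 9.

9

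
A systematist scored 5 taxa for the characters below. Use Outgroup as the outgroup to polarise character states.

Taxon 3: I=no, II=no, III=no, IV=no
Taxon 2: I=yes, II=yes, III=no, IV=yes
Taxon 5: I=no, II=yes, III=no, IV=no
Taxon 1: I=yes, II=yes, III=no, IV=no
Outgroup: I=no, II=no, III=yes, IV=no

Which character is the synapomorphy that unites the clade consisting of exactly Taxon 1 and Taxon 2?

Character polarity is set by the outgroup: the derived state is whichever differs from the outgroup's state, so for III the derived state is 'no', and for the remaining characters it is 'yes'.
I (derived state 'yes') is shared by Taxon 1 and Taxon 2 — a synapomorphy uniting that clade.
Only Taxon 1, Taxon 2, and Taxon 5 show the derived state 'yes' for II, supporting them as a clade.
All ingroup taxa share the derived state 'no' for III; it defines the ingroup but does not resolve relationships within it.
IV: derived state 'yes' in Taxon 2 only — an autapomorphy, so it tells us nothing about relationships among taxa.
Most parsimonious ingroup topology: (((Taxon 1,Taxon 2),Taxon 5),Taxon 3).
The clade {Taxon 1, Taxon 2} is supported by I: its derived state 'yes' occurs in exactly those taxa and in no other taxon (including the outgroup).

I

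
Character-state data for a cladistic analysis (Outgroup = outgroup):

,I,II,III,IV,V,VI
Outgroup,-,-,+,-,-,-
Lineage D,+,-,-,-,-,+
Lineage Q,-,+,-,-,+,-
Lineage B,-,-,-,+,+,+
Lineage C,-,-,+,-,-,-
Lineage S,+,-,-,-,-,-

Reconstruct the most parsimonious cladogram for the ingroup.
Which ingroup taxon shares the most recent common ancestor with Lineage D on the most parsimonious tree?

Lineage S

Character polarity is set by the outgroup: the derived state is whichever differs from the outgroup's state, so for III the derived state is '-', and for the remaining characters it is '+'.
Only Lineage D and Lineage S show the derived state '+' for I, supporting them as a clade.
II (derived state '+') is unique to Lineage Q (autapomorphy; uninformative for grouping).
III (derived state '-') is shared by Lineage B, Lineage D, Lineage Q, and Lineage S — a synapomorphy uniting that clade.
IV (derived state '+') is unique to Lineage B (autapomorphy; uninformative for grouping).
V (derived state '+') is shared by Lineage B and Lineage Q — a synapomorphy uniting that clade.
VI (state '+') occurs in Lineage B and Lineage D but conflicts with the nesting implied by the other characters — most parsimoniously interpreted as homoplasy.
Most parsimonious ingroup topology: (((Lineage D,Lineage S),(Lineage Q,Lineage B)),Lineage C).
Lineage D and Lineage S form a cherry on this tree, so they are sister taxa.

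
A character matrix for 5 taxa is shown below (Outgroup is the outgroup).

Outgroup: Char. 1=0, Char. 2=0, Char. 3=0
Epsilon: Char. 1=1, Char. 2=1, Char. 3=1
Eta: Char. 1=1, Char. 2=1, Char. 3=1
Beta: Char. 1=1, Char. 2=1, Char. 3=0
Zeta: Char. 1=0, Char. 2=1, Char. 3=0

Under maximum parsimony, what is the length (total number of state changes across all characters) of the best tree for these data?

The outgroup has state '0' for every character, so '1' is the derived state throughout.
Only Beta, Epsilon, and Eta show the derived state '1' for Char. 1, supporting them as a clade.
Char. 2 (derived state '1') is shared by all ingroup taxa — unites the whole ingroup.
Char. 3: derived state '1' in Epsilon and Eta only — synapomorphy for {Epsilon, Eta}.
Most parsimonious ingroup topology: ((Beta,(Epsilon,Eta)),Zeta).
Changes per character on this tree: Char. 1: 1; Char. 2: 1; Char. 3: 1.
Total = 3.

3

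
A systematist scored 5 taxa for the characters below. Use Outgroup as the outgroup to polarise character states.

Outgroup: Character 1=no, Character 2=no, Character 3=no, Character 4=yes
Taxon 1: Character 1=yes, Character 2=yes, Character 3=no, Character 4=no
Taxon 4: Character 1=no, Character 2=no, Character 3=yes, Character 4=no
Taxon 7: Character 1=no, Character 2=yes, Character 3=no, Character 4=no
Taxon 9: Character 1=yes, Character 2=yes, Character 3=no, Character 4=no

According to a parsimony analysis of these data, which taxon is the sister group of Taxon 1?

Taxon 9

Character polarity is set by the outgroup: the derived state is whichever differs from the outgroup's state, so for Character 4 the derived state is 'no', and for the remaining characters it is 'yes'.
Character 1: derived state 'yes' in Taxon 1 and Taxon 9 only — synapomorphy for {Taxon 1, Taxon 9}.
Character 2: derived state 'yes' in Taxon 1, Taxon 7, and Taxon 9 only — synapomorphy for {Taxon 1, Taxon 7, Taxon 9}.
Character 3: derived state 'yes' in Taxon 4 only — an autapomorphy, so it tells us nothing about relationships among taxa.
Character 4 (derived state 'no') is shared by all ingroup taxa — unites the whole ingroup.
Most parsimonious ingroup topology: (((Taxon 1,Taxon 9),Taxon 7),Taxon 4).
Taxon 1 and Taxon 9 form a cherry on this tree, so they are sister taxa.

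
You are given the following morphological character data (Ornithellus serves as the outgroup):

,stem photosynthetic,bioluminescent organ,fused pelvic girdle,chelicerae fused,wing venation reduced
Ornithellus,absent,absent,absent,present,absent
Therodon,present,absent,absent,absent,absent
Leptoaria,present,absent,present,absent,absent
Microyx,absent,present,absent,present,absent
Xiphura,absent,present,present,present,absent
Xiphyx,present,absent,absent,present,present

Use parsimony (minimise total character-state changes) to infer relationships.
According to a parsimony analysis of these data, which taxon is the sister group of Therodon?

Leptoaria

Character polarity is set by the outgroup: the derived state is whichever differs from the outgroup's state, so for chelicerae fused the derived state is 'absent', and for the remaining characters it is 'present'.
Only Leptoaria, Therodon, and Xiphyx show the derived state 'present' for stem photosynthetic, supporting them as a clade.
Only Microyx and Xiphura show the derived state 'present' for bioluminescent organ, supporting them as a clade.
fused pelvic girdle groups Leptoaria and Xiphura, which is incompatible with the clades supported by the remaining characters; treating it as convergent (homoplasy) costs fewer steps than any alternative tree.
chelicerae fused: derived state 'absent' in Leptoaria and Therodon only — synapomorphy for {Leptoaria, Therodon}.
wing venation reduced (derived state 'present') is unique to Xiphyx (autapomorphy; uninformative for grouping).
Most parsimonious ingroup topology: (((Therodon,Leptoaria),Xiphyx),(Microyx,Xiphura)).
Therodon and Leptoaria form a cherry on this tree, so they are sister taxa.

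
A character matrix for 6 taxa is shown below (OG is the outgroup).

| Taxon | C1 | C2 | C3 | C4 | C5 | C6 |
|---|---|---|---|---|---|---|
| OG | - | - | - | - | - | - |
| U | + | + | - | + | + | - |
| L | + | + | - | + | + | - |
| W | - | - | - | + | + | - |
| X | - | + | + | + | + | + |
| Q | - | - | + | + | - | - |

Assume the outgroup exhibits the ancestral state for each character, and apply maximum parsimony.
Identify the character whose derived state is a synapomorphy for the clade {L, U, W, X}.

C5

The outgroup has state '-' for every character, so '+' is the derived state throughout.
C1: derived state '+' in L and U only — synapomorphy for {L, U}.
C2: derived state '+' in L, U, and X only — synapomorphy for {L, U, X}.
C3 (state '+') occurs in Q and X but conflicts with the nesting implied by the other characters — most parsimoniously interpreted as homoplasy.
All ingroup taxa share the derived state '+' for C4; it defines the ingroup but does not resolve relationships within it.
C5: derived state '+' in L, U, W, and X only — synapomorphy for {L, U, W, X}.
C6: derived state '+' in X only — an autapomorphy, so it tells us nothing about relationships among taxa.
Most parsimonious ingroup topology: ((((U,L),X),W),Q).
The clade {L, U, W, X} is supported by C5: its derived state '+' occurs in exactly those taxa and in no other taxon (including the outgroup).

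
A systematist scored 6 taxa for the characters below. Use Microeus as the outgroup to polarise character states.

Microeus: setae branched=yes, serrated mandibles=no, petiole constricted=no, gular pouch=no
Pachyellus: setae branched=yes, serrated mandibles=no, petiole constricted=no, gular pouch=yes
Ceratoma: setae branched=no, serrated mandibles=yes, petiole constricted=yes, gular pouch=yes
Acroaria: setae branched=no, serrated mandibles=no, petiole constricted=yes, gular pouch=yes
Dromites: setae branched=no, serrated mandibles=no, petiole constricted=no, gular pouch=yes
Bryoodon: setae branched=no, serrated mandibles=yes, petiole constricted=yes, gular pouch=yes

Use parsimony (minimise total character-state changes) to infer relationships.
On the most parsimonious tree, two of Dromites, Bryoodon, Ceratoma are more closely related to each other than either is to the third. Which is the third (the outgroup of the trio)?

Character polarity is set by the outgroup: the derived state is whichever differs from the outgroup's state, so for setae branched the derived state is 'no', and for the remaining characters it is 'yes'.
setae branched (derived state 'no') is shared by Acroaria, Bryoodon, Ceratoma, and Dromites — a synapomorphy uniting that clade.
serrated mandibles: derived state 'yes' in Bryoodon and Ceratoma only — synapomorphy for {Bryoodon, Ceratoma}.
petiole constricted: derived state 'yes' in Acroaria, Bryoodon, and Ceratoma only — synapomorphy for {Acroaria, Bryoodon, Ceratoma}.
gular pouch (derived state 'yes') is shared by all ingroup taxa — unites the whole ingroup.
Most parsimonious ingroup topology: (Pachyellus,(((Ceratoma,Bryoodon),Acroaria),Dromites)).
Ceratoma and Bryoodon share a more recent common ancestor with each other than either does with Dromites, so Dromites is the least closely related of the three.

Dromites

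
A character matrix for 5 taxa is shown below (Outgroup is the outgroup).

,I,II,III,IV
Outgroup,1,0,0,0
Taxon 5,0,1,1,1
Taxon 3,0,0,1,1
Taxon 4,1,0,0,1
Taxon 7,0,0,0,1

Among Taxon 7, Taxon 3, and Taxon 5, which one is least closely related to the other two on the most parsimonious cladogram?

Taxon 7

Character polarity is set by the outgroup: the derived state is whichever differs from the outgroup's state, so for I the derived state is '0', and for the remaining characters it is '1'.
Only Taxon 3, Taxon 5, and Taxon 7 show the derived state '0' for I, supporting them as a clade.
II: derived state '1' in Taxon 5 only — an autapomorphy, so it tells us nothing about relationships among taxa.
Only Taxon 3 and Taxon 5 show the derived state '1' for III, supporting them as a clade.
IV (derived state '1') is shared by all ingroup taxa — unites the whole ingroup.
Most parsimonious ingroup topology: (((Taxon 5,Taxon 3),Taxon 7),Taxon 4).
Taxon 5 and Taxon 3 share a more recent common ancestor with each other than either does with Taxon 7, so Taxon 7 is the least closely related of the three.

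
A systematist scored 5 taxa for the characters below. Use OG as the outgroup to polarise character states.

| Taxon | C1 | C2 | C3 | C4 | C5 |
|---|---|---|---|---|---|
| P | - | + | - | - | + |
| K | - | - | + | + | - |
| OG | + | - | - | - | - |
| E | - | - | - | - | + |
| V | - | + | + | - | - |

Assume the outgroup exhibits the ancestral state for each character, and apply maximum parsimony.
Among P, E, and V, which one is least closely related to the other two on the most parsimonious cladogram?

Character polarity is set by the outgroup: the derived state is whichever differs from the outgroup's state, so for C1 the derived state is '-', and for the remaining characters it is '+'.
All ingroup taxa share the derived state '-' for C1; it defines the ingroup but does not resolve relationships within it.
C2 groups P and V, which is incompatible with the clades supported by the remaining characters; treating it as convergent (homoplasy) costs fewer steps than any alternative tree.
C3 (derived state '+') is shared by K and V — a synapomorphy uniting that clade.
C4: derived state '+' in K only — an autapomorphy, so it tells us nothing about relationships among taxa.
C5: derived state '+' in E and P only — synapomorphy for {E, P}.
Most parsimonious ingroup topology: ((K,V),(P,E)).
E and P share a more recent common ancestor with each other than either does with V, so V is the least closely related of the three.

V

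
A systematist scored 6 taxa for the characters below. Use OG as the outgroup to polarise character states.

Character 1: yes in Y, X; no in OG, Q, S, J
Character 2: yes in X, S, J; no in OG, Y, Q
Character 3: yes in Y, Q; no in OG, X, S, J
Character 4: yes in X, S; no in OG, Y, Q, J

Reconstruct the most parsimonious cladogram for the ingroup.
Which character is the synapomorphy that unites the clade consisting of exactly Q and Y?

Character 3

The outgroup has state 'no' for every character, so 'yes' is the derived state throughout.
Character 1 (state 'yes') occurs in X and Y but conflicts with the nesting implied by the other characters — most parsimoniously interpreted as homoplasy.
Only J, S, and X show the derived state 'yes' for Character 2, supporting them as a clade.
Character 3 (derived state 'yes') is shared by Q and Y — a synapomorphy uniting that clade.
Only S and X show the derived state 'yes' for Character 4, supporting them as a clade.
Most parsimonious ingroup topology: ((Y,Q),((X,S),J)).
The clade {Q, Y} is supported by Character 3: its derived state 'yes' occurs in exactly those taxa and in no other taxon (including the outgroup).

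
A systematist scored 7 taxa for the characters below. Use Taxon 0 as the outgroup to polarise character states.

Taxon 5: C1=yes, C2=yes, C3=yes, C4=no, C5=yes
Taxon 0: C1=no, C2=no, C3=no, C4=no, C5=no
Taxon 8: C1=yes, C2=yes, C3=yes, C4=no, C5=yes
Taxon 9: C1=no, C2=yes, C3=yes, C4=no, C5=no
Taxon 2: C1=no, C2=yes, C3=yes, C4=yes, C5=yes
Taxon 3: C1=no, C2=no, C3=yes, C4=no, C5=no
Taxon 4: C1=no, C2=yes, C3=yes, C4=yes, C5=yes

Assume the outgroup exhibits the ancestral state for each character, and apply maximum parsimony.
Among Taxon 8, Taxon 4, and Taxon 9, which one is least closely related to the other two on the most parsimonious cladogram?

Taxon 9

The outgroup has state 'no' for every character, so 'yes' is the derived state throughout.
C1: derived state 'yes' in Taxon 5 and Taxon 8 only — synapomorphy for {Taxon 5, Taxon 8}.
C2: derived state 'yes' in Taxon 2, Taxon 4, Taxon 5, Taxon 8, and Taxon 9 only — synapomorphy for {Taxon 2, Taxon 4, Taxon 5, Taxon 8, Taxon 9}.
All ingroup taxa share the derived state 'yes' for C3; it defines the ingroup but does not resolve relationships within it.
Only Taxon 2 and Taxon 4 show the derived state 'yes' for C4, supporting them as a clade.
C5: derived state 'yes' in Taxon 2, Taxon 4, Taxon 5, and Taxon 8 only — synapomorphy for {Taxon 2, Taxon 4, Taxon 5, Taxon 8}.
Most parsimonious ingroup topology: ((((Taxon 8,Taxon 5),(Taxon 2,Taxon 4)),Taxon 9),Taxon 3).
Taxon 4 and Taxon 8 share a more recent common ancestor with each other than either does with Taxon 9, so Taxon 9 is the least closely related of the three.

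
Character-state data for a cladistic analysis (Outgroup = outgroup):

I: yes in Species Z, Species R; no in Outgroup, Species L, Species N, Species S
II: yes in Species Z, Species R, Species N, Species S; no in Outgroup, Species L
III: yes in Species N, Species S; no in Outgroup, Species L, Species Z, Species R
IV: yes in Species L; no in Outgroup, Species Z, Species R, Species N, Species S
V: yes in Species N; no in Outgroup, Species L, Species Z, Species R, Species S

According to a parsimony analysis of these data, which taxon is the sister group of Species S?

The outgroup has state 'no' for every character, so 'yes' is the derived state throughout.
I (derived state 'yes') is shared by Species R and Species Z — a synapomorphy uniting that clade.
Only Species N, Species R, Species S, and Species Z show the derived state 'yes' for II, supporting them as a clade.
III (derived state 'yes') is shared by Species N and Species S — a synapomorphy uniting that clade.
IV: derived state 'yes' in Species L only — an autapomorphy, so it tells us nothing about relationships among taxa.
V (derived state 'yes') is unique to Species N (autapomorphy; uninformative for grouping).
Most parsimonious ingroup topology: (Species L,((Species Z,Species R),(Species N,Species S))).
Species S and Species N form a cherry on this tree, so they are sister taxa.

Species N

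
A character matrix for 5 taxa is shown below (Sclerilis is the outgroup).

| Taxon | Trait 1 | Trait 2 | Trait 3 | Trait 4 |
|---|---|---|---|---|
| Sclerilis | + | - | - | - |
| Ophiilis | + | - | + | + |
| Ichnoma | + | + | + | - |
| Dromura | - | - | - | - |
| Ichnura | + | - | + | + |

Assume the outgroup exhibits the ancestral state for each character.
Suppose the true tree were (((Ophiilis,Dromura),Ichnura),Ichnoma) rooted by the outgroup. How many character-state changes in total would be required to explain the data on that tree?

Map each character onto (((Ophiilis,Dromura),Ichnura),Ichnoma) (rooted by Sclerilis) and count the minimum state changes it requires (Fitch parsimony):
Trait 1: 1; Trait 2: 1; Trait 3: 2; Trait 4: 2.
Total tree length = 6.

6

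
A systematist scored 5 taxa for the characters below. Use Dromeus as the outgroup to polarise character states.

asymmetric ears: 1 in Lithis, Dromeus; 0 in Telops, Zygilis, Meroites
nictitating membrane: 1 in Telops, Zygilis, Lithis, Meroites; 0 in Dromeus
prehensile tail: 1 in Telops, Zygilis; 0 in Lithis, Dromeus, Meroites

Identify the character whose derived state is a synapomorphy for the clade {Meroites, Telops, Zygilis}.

asymmetric ears

Character polarity is set by the outgroup: the derived state is whichever differs from the outgroup's state, so for asymmetric ears the derived state is '0', and for the remaining characters it is '1'.
asymmetric ears: derived state '0' in Meroites, Telops, and Zygilis only — synapomorphy for {Meroites, Telops, Zygilis}.
All ingroup taxa share the derived state '1' for nictitating membrane; it defines the ingroup but does not resolve relationships within it.
prehensile tail (derived state '1') is shared by Telops and Zygilis — a synapomorphy uniting that clade.
Most parsimonious ingroup topology: (((Zygilis,Telops),Meroites),Lithis).
The clade {Meroites, Telops, Zygilis} is supported by asymmetric ears: its derived state '0' occurs in exactly those taxa and in no other taxon (including the outgroup).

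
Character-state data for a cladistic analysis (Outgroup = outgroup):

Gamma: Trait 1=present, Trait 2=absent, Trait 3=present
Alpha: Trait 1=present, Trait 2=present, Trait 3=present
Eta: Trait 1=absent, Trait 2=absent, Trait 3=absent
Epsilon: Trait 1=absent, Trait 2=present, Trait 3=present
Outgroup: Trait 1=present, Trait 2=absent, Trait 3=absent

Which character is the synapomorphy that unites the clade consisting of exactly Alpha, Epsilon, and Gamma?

Character polarity is set by the outgroup: the derived state is whichever differs from the outgroup's state, so for Trait 1 the derived state is 'absent', and for the remaining characters it is 'present'.
Trait 1 (state 'absent') occurs in Epsilon and Eta but conflicts with the nesting implied by the other characters — most parsimoniously interpreted as homoplasy.
Trait 2 (derived state 'present') is shared by Alpha and Epsilon — a synapomorphy uniting that clade.
Trait 3: derived state 'present' in Alpha, Epsilon, and Gamma only — synapomorphy for {Alpha, Epsilon, Gamma}.
Most parsimonious ingroup topology: ((Gamma,(Epsilon,Alpha)),Eta).
The clade {Alpha, Epsilon, Gamma} is supported by Trait 3: its derived state 'present' occurs in exactly those taxa and in no other taxon (including the outgroup).

Trait 3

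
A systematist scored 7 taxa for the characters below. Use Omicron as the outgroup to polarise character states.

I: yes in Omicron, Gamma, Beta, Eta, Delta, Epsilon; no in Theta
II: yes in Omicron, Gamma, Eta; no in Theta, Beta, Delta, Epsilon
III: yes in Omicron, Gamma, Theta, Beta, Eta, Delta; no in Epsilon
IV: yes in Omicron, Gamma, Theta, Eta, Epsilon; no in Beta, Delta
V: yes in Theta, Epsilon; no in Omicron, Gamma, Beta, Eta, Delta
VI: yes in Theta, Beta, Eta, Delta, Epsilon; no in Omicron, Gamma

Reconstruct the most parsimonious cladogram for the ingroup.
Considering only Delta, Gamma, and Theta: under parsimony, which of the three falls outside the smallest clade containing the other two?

Gamma

Character polarity is set by the outgroup: the derived state is whichever differs from the outgroup's state, so for I, II, III, IV the derived state is 'no', and for the remaining characters it is 'yes'.
I: derived state 'no' in Theta only — an autapomorphy, so it tells us nothing about relationships among taxa.
II (derived state 'no') is shared by Beta, Delta, Epsilon, and Theta — a synapomorphy uniting that clade.
III: derived state 'no' in Epsilon only — an autapomorphy, so it tells us nothing about relationships among taxa.
Only Beta and Delta show the derived state 'no' for IV, supporting them as a clade.
Only Epsilon and Theta show the derived state 'yes' for V, supporting them as a clade.
Only Beta, Delta, Epsilon, Eta, and Theta show the derived state 'yes' for VI, supporting them as a clade.
Most parsimonious ingroup topology: (Gamma,(((Theta,Epsilon),(Beta,Delta)),Eta)).
Theta and Delta share a more recent common ancestor with each other than either does with Gamma, so Gamma is the least closely related of the three.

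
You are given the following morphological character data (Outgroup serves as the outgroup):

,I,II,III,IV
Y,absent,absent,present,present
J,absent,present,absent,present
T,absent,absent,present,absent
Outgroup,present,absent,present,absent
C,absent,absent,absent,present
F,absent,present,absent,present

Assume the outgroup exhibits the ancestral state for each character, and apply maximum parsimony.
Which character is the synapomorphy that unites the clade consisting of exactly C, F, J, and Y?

IV

Character polarity is set by the outgroup: the derived state is whichever differs from the outgroup's state, so for I, III the derived state is 'absent', and for the remaining characters it is 'present'.
All ingroup taxa share the derived state 'absent' for I; it defines the ingroup but does not resolve relationships within it.
Only F and J show the derived state 'present' for II, supporting them as a clade.
III: derived state 'absent' in C, F, and J only — synapomorphy for {C, F, J}.
Only C, F, J, and Y show the derived state 'present' for IV, supporting them as a clade.
Most parsimonious ingroup topology: ((Y,((J,F),C)),T).
The clade {C, F, J, Y} is supported by IV: its derived state 'present' occurs in exactly those taxa and in no other taxon (including the outgroup).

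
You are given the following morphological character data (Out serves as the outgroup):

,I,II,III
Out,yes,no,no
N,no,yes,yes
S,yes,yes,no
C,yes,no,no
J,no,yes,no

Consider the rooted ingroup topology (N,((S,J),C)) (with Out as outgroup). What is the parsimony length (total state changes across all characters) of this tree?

Map each character onto (N,((S,J),C)) (rooted by Out) and count the minimum state changes it requires (Fitch parsimony):
I: 2; II: 2; III: 1.
Total tree length = 5.

5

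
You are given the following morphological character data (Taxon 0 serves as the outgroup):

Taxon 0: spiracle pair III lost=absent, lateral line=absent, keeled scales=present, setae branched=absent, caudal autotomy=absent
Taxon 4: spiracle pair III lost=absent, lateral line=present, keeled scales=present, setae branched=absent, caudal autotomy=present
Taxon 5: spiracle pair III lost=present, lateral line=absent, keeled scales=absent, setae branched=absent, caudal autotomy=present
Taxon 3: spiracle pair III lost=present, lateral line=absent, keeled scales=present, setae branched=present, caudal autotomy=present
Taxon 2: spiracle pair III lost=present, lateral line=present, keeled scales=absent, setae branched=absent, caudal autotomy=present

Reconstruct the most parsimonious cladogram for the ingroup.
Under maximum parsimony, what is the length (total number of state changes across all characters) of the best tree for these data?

6

Character polarity is set by the outgroup: the derived state is whichever differs from the outgroup's state, so for keeled scales the derived state is 'absent', and for the remaining characters it is 'present'.
spiracle pair III lost: derived state 'present' in Taxon 2, Taxon 3, and Taxon 5 only — synapomorphy for {Taxon 2, Taxon 3, Taxon 5}.
lateral line (state 'present') occurs in Taxon 2 and Taxon 4 but conflicts with the nesting implied by the other characters — most parsimoniously interpreted as homoplasy.
keeled scales: derived state 'absent' in Taxon 2 and Taxon 5 only — synapomorphy for {Taxon 2, Taxon 5}.
setae branched (derived state 'present') is unique to Taxon 3 (autapomorphy; uninformative for grouping).
All ingroup taxa share the derived state 'present' for caudal autotomy; it defines the ingroup but does not resolve relationships within it.
Most parsimonious ingroup topology: (Taxon 4,((Taxon 5,Taxon 2),Taxon 3)).
Changes per character on this tree: spiracle pair III lost: 1; lateral line: 2; keeled scales: 1; setae branched: 1; caudal autotomy: 1.
Total = 6.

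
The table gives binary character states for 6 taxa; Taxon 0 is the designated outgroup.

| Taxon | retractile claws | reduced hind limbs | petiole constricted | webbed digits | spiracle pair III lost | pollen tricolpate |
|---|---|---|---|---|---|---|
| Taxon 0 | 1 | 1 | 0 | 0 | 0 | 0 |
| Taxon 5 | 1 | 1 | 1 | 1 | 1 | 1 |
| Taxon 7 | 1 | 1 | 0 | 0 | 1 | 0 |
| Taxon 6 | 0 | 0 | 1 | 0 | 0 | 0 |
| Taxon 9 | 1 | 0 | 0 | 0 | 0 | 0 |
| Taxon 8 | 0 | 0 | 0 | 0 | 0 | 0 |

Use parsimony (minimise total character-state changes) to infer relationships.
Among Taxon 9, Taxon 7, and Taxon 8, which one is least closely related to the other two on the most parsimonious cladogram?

Taxon 7

Character polarity is set by the outgroup: the derived state is whichever differs from the outgroup's state, so for retractile claws, reduced hind limbs the derived state is '0', and for the remaining characters it is '1'.
retractile claws (derived state '0') is shared by Taxon 6 and Taxon 8 — a synapomorphy uniting that clade.
reduced hind limbs (derived state '0') is shared by Taxon 6, Taxon 8, and Taxon 9 — a synapomorphy uniting that clade.
petiole constricted groups Taxon 5 and Taxon 6, which is incompatible with the clades supported by the remaining characters; treating it as convergent (homoplasy) costs fewer steps than any alternative tree.
webbed digits: derived state '1' in Taxon 5 only — an autapomorphy, so it tells us nothing about relationships among taxa.
spiracle pair III lost: derived state '1' in Taxon 5 and Taxon 7 only — synapomorphy for {Taxon 5, Taxon 7}.
pollen tricolpate: derived state '1' in Taxon 5 only — an autapomorphy, so it tells us nothing about relationships among taxa.
Most parsimonious ingroup topology: ((Taxon 5,Taxon 7),((Taxon 6,Taxon 8),Taxon 9)).
Taxon 8 and Taxon 9 share a more recent common ancestor with each other than either does with Taxon 7, so Taxon 7 is the least closely related of the three.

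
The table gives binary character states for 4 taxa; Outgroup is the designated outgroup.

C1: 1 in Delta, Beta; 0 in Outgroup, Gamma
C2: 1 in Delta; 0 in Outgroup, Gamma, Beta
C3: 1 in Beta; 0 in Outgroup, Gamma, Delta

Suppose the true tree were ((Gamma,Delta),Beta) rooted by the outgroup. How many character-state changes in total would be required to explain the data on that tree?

4

Map each character onto ((Gamma,Delta),Beta) (rooted by Outgroup) and count the minimum state changes it requires (Fitch parsimony):
C1: 2; C2: 1; C3: 1.
Total tree length = 4.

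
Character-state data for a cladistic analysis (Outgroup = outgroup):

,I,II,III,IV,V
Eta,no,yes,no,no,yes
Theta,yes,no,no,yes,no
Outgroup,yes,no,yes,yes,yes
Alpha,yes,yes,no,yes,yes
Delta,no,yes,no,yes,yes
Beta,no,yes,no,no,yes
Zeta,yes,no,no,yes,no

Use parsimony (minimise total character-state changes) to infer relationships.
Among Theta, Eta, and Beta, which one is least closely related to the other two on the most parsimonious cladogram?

Character polarity is set by the outgroup: the derived state is whichever differs from the outgroup's state, so for I, III, IV, V the derived state is 'no', and for the remaining characters it is 'yes'.
I: derived state 'no' in Beta, Delta, and Eta only — synapomorphy for {Beta, Delta, Eta}.
Only Alpha, Beta, Delta, and Eta show the derived state 'yes' for II, supporting them as a clade.
III (derived state 'no') is shared by all ingroup taxa — unites the whole ingroup.
IV (derived state 'no') is shared by Beta and Eta — a synapomorphy uniting that clade.
Only Theta and Zeta show the derived state 'no' for V, supporting them as a clade.
Most parsimonious ingroup topology: ((Theta,Zeta),(((Eta,Beta),Delta),Alpha)).
Beta and Eta share a more recent common ancestor with each other than either does with Theta, so Theta is the least closely related of the three.

Theta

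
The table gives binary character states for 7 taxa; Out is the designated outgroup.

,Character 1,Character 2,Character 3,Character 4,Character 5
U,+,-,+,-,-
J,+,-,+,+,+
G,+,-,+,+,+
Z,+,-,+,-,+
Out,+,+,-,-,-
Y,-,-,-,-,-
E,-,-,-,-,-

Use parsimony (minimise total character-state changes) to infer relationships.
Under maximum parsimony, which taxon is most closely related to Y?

E

Character polarity is set by the outgroup: the derived state is whichever differs from the outgroup's state, so for Character 1, Character 2 the derived state is '-', and for the remaining characters it is '+'.
Character 1 (derived state '-') is shared by E and Y — a synapomorphy uniting that clade.
All ingroup taxa share the derived state '-' for Character 2; it defines the ingroup but does not resolve relationships within it.
Character 3: derived state '+' in G, J, U, and Z only — synapomorphy for {G, J, U, Z}.
Only G and J show the derived state '+' for Character 4, supporting them as a clade.
Character 5: derived state '+' in G, J, and Z only — synapomorphy for {G, J, Z}.
Most parsimonious ingroup topology: ((Y,E),(((G,J),Z),U)).
Y and E form a cherry on this tree, so they are sister taxa.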